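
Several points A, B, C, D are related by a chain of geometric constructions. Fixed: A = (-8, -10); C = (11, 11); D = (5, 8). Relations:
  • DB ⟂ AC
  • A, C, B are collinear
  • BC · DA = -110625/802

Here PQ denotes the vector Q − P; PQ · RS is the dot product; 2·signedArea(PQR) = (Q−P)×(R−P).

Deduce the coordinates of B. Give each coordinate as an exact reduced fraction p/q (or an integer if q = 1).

B = (5459/802, 5105/802)

1. B_x = 5459/802  [A, C, B are collinear ∩ DB ⟂ AC]
2. B_y = 5105/802  [A, C, B are collinear ∩ DB ⟂ AC]
   → B = (5459/802, 5105/802)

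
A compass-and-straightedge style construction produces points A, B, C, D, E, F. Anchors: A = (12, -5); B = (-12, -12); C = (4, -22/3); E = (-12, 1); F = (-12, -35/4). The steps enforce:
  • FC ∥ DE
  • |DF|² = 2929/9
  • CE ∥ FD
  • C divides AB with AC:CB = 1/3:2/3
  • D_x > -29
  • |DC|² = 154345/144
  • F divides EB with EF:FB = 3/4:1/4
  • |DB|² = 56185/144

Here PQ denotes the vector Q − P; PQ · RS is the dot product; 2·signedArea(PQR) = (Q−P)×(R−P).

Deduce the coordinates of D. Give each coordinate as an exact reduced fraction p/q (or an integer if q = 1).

D = (-28, -5/12)

1. D_x = -28  [FC ∥ DE ∩ CE ∥ FD]
2. D_y = -5/12  [FC ∥ DE ∩ CE ∥ FD]
   → D = (-28, -5/12)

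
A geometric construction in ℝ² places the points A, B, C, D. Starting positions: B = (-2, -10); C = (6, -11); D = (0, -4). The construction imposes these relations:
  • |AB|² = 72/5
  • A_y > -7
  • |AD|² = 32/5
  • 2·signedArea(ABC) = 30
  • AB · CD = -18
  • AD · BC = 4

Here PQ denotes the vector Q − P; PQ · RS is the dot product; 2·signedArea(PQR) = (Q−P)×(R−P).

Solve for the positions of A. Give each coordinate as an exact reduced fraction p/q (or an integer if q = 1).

1. A_x = -4/5  [AB · CD = -18 ∩ AD · BC = 4]
2. A_y = -32/5  [AB · CD = -18 ∩ AD · BC = 4]
   → A = (-4/5, -32/5)

A = (-4/5, -32/5)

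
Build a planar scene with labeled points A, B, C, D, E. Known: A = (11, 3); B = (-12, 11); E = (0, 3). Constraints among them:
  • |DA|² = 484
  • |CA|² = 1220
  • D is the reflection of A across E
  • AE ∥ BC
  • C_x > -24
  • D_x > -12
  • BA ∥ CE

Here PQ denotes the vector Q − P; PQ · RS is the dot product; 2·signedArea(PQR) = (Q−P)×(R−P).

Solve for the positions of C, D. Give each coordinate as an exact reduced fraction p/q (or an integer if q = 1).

C = (-23, 11)
D = (-11, 3)

1. C_x = -23  [BA ∥ CE ∩ AE ∥ BC]
2. C_y = 11  [BA ∥ CE ∩ AE ∥ BC]
   → C = (-23, 11)
3. D_x = -11  [D is the reflection of A across E]
4. D_y = 3  [D is the reflection of A across E]
   → D = (-11, 3)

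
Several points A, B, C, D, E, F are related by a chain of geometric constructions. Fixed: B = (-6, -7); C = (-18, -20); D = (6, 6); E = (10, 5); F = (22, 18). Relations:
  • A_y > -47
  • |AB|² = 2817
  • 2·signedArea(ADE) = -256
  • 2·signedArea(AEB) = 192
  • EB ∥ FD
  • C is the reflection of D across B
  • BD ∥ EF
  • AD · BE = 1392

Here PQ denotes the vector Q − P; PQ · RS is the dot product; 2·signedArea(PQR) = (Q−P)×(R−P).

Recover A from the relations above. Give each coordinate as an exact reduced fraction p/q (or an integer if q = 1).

1. A_x = -42  [2·signedArea(AEB) = 192 ∩ AD · BE = 1392]
2. A_y = -46  [2·signedArea(AEB) = 192 ∩ AD · BE = 1392]
   → A = (-42, -46)

A = (-42, -46)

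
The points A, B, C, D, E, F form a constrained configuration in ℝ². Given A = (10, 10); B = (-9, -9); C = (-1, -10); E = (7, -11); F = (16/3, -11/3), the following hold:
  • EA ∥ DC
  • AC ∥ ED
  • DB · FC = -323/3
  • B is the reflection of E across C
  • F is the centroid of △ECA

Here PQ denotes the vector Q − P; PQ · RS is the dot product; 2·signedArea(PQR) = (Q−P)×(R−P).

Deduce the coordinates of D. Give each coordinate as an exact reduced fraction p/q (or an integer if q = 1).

1. D_x = -4  [EA ∥ DC ∩ AC ∥ ED]
2. D_y = -31  [EA ∥ DC ∩ AC ∥ ED]
   → D = (-4, -31)

D = (-4, -31)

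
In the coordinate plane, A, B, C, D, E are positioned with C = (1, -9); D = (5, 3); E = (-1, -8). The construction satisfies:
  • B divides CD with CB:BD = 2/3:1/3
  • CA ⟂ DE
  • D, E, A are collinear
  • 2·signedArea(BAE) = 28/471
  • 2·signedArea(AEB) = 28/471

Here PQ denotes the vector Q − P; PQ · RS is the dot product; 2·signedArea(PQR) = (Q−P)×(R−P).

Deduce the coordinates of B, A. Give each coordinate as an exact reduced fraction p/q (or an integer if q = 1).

A = (-151/157, -1245/157)
B = (11/3, -1)

1. B_x = 11/3  [B divides CD with CB:BD = 2/3:1/3]
2. B_y = -1  [B divides CD with CB:BD = 2/3:1/3]
   → B = (11/3, -1)
3. A_x = -151/157  [D, E, A are collinear ∩ CA ⟂ DE]
4. A_y = -1245/157  [D, E, A are collinear ∩ CA ⟂ DE]
   → A = (-151/157, -1245/157)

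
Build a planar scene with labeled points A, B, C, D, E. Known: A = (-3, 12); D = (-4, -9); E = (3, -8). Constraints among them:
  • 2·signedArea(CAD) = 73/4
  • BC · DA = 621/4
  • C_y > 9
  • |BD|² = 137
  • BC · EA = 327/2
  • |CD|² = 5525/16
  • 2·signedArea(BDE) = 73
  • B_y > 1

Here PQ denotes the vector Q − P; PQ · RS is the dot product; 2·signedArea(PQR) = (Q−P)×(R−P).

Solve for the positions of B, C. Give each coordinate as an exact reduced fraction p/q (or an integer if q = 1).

B = (0, 2)
C = (-9/4, 19/2)

1. B_x = 0  [line -1·x + 7·y + -14 = 0 ∩ |BD|² = 137]
2. B_y = 2  [line -1·x + 7·y + -14 = 0 ∩ |BD|² = 137]
   → B = (0, 2)
3. C_x = -9/4  [2·signedArea(CAD) = 73/4 ∩ BC · DA = 621/4]
4. C_y = 19/2  [2·signedArea(CAD) = 73/4 ∩ BC · DA = 621/4]
   → C = (-9/4, 19/2)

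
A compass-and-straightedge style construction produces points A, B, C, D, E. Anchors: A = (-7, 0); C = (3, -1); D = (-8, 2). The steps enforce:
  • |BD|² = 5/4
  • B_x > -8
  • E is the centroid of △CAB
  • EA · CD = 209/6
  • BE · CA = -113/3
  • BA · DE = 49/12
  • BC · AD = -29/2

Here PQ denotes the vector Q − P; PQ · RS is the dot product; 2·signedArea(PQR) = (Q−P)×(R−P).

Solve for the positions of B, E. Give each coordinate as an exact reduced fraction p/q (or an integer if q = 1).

1. B_x = -15/2  [line 1·x + -2·y + 19/2 = 0 ∩ |BD|² = 5/4]
2. B_y = 1  [line 1·x + -2·y + 19/2 = 0 ∩ |BD|² = 5/4]
   → B = (-15/2, 1)
3. E_x = -23/6  [BE · CA = -113/3 ∩ E is the centroid of △CAB]
4. E_y = 0  [BE · CA = -113/3 ∩ E is the centroid of △CAB]
   → E = (-23/6, 0)

B = (-15/2, 1)
E = (-23/6, 0)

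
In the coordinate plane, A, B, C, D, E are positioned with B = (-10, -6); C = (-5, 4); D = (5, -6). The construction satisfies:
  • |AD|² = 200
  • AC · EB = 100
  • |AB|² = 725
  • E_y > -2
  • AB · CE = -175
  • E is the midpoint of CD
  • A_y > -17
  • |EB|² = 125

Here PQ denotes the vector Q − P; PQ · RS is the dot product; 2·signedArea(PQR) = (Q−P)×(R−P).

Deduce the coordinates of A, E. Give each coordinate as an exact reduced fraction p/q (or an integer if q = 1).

A = (15, -16)
E = (0, -1)

1. E_x = 0  [E is the midpoint of CD]
2. E_y = -1  [E is the midpoint of CD]
   → E = (0, -1)
3. A_x = 15  [AC · EB = 100 ∩ AB · CE = -175]
4. A_y = -16  [AC · EB = 100 ∩ AB · CE = -175]
   → A = (15, -16)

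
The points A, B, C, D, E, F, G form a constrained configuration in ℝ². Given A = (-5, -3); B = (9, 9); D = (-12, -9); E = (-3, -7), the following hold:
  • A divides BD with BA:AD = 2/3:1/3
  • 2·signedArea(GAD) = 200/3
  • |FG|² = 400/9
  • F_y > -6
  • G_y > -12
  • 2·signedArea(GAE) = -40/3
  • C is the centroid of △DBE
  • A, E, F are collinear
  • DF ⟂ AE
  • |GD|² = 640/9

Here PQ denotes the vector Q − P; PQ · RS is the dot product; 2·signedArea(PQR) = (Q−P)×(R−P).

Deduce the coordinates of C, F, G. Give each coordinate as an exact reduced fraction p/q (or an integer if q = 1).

1. C_x = -2  [C is the centroid of △DBE]
2. C_y = -7/3  [C is the centroid of △DBE]
   → C = (-2, -7/3)
3. F_x = -4  [A, E, F are collinear ∩ DF ⟂ AE]
4. F_y = -5  [A, E, F are collinear ∩ DF ⟂ AE]
   → F = (-4, -5)
5. G_x = -4  [2·signedArea(GAE) = -40/3 ∩ 2·signedArea(GAD) = 200/3]
6. G_y = -35/3  [2·signedArea(GAE) = -40/3 ∩ 2·signedArea(GAD) = 200/3]
   → G = (-4, -35/3)

C = (-2, -7/3)
F = (-4, -5)
G = (-4, -35/3)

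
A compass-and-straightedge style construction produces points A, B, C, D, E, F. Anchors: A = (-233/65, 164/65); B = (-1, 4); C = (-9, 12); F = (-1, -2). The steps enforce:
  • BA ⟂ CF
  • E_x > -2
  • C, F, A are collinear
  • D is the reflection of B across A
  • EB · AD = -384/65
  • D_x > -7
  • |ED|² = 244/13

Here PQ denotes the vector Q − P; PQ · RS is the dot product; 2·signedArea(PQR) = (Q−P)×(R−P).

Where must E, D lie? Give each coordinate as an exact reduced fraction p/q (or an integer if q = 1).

D = (-401/65, 68/65)
E = (-121/65, 98/65)

1. D_x = -401/65  [D is the reflection of B across A]
2. D_y = 68/65  [D is the reflection of B across A]
   → D = (-401/65, 68/65)
3. E_x = -121/65  [line 168/65·x + 96/65·y + 168/65 = 0 ∩ |ED|² = 244/13]
4. E_y = 98/65  [line 168/65·x + 96/65·y + 168/65 = 0 ∩ |ED|² = 244/13]
   → E = (-121/65, 98/65)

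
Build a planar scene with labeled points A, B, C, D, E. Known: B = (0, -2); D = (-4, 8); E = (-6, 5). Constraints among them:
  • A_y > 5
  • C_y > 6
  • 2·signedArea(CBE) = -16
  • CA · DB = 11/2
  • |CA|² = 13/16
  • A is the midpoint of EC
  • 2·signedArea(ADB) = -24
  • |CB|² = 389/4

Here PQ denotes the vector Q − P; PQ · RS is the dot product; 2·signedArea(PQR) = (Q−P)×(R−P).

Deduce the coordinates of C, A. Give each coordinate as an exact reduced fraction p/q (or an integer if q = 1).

A = (-11/2, 23/4)
C = (-5, 13/2)

1. C_x = -5  [line -7·x + -6·y + 4 = 0 ∩ |CB|² = 389/4]
2. C_y = 13/2  [line -7·x + -6·y + 4 = 0 ∩ |CB|² = 389/4]
   → C = (-5, 13/2)
3. A_x = -11/2  [A is the midpoint of EC]
4. A_y = 23/4  [A is the midpoint of EC]
   → A = (-11/2, 23/4)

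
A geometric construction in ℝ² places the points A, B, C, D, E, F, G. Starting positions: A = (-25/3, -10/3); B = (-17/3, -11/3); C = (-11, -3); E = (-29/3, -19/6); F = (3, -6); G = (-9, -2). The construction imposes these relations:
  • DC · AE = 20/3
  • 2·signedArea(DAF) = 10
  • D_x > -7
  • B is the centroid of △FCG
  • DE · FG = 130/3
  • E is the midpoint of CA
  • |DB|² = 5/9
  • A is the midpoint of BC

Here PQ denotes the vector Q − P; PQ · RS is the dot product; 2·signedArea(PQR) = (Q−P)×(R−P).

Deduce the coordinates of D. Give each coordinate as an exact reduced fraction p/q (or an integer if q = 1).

1. D_x = -6  [DC · AE = 20/3 ∩ DE · FG = 130/3]
2. D_y = -3  [DC · AE = 20/3 ∩ DE · FG = 130/3]
   → D = (-6, -3)

D = (-6, -3)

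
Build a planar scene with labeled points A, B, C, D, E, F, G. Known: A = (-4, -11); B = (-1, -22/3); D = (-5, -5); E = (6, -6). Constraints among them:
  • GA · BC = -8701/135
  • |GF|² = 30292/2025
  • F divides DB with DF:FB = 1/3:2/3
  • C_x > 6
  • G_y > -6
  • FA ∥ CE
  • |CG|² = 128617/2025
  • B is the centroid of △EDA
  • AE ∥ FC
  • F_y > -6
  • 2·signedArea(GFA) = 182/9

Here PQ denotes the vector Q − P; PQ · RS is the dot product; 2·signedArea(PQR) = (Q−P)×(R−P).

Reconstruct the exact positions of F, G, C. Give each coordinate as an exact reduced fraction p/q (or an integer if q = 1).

1. F_x = -11/3  [F divides DB with DF:FB = 1/3:2/3]
2. F_y = -52/9  [F divides DB with DF:FB = 1/3:2/3]
   → F = (-11/3, -52/9)
3. G_x = 1/5  [line 47/9·x + -1/3·y + -3 = 0 ∩ |GF|² = 30292/2025]
4. G_y = -88/15  [line 47/9·x + -1/3·y + -3 = 0 ∩ |GF|² = 30292/2025]
   → G = (1/5, -88/15)
5. C_x = 19/3  [FA ∥ CE ∩ AE ∥ FC]
6. C_y = -7/9  [FA ∥ CE ∩ AE ∥ FC]
   → C = (19/3, -7/9)

C = (19/3, -7/9)
F = (-11/3, -52/9)
G = (1/5, -88/15)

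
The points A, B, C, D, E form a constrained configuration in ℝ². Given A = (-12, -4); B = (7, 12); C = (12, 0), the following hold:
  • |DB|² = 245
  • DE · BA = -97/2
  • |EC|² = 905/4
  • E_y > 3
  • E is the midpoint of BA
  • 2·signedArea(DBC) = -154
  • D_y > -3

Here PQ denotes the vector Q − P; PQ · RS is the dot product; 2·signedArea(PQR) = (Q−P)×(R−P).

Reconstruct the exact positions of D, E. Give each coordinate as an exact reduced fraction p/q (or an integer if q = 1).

1. E_x = -5/2  [E is the midpoint of BA]
2. E_y = 4  [E is the midpoint of BA]
   → E = (-5/2, 4)
3. D_x = 0  [DE · BA = -97/2 ∩ 2·signedArea(DBC) = -154]
4. D_y = -2  [DE · BA = -97/2 ∩ 2·signedArea(DBC) = -154]
   → D = (0, -2)

D = (0, -2)
E = (-5/2, 4)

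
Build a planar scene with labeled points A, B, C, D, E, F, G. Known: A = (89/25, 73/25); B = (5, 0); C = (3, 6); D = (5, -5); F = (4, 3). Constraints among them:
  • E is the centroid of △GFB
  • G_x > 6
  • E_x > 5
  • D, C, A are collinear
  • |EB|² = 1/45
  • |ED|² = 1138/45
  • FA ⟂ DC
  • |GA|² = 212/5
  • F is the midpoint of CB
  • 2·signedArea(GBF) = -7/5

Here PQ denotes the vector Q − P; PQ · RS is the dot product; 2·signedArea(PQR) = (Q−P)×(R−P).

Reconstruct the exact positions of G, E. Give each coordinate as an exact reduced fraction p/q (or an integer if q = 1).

1. G_x = 161/25  [line -3·x + -1·y + 82/5 = 0 ∩ |GA|² = 212/5]
2. G_y = -73/25  [line -3·x + -1·y + 82/5 = 0 ∩ |GA|² = 212/5]
   → G = (161/25, -73/25)
3. E_x = 386/75  [E is the centroid of △GFB]
4. E_y = 2/75  [E is the centroid of △GFB]
   → E = (386/75, 2/75)

E = (386/75, 2/75)
G = (161/25, -73/25)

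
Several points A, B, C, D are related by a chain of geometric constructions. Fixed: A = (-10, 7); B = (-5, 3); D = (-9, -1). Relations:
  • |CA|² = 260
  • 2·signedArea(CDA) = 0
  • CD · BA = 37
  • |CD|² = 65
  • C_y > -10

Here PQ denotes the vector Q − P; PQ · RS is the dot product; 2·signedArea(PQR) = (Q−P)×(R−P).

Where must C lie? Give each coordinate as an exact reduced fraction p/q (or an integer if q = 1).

1. C_x = -8  [2·signedArea(CDA) = 0 ∩ CD · BA = 37]
2. C_y = -9  [2·signedArea(CDA) = 0 ∩ CD · BA = 37]
   → C = (-8, -9)

C = (-8, -9)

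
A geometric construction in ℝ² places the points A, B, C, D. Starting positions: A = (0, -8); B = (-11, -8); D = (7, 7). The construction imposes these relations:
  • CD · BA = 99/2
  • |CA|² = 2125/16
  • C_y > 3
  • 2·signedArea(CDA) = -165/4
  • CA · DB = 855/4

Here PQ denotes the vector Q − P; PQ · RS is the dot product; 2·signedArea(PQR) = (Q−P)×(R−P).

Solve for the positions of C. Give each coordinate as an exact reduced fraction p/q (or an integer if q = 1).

C = (5/2, 13/4)

1. C_x = 5/2  [CD · BA = 99/2 ∩ 2·signedArea(CDA) = -165/4]
2. C_y = 13/4  [CD · BA = 99/2 ∩ 2·signedArea(CDA) = -165/4]
   → C = (5/2, 13/4)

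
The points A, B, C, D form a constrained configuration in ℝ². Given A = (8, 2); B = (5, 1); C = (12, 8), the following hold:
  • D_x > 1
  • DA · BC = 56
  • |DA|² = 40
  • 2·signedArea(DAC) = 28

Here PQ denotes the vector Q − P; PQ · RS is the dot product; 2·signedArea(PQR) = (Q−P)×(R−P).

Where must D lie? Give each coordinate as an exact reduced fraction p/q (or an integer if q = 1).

1. D_x = 2  [2·signedArea(DAC) = 28 ∩ DA · BC = 56]
2. D_y = 0  [2·signedArea(DAC) = 28 ∩ DA · BC = 56]
   → D = (2, 0)

D = (2, 0)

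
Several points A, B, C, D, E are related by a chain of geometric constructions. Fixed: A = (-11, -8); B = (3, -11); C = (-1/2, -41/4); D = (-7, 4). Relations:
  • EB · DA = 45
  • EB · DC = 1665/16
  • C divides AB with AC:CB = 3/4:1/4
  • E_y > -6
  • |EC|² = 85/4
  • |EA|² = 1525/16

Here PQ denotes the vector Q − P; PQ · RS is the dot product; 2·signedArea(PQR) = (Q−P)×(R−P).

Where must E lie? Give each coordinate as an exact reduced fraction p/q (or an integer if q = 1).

1. E_x = -3/2  [EB · DA = 45 ∩ EB · DC = 1665/16]
2. E_y = -23/4  [EB · DA = 45 ∩ EB · DC = 1665/16]
   → E = (-3/2, -23/4)

E = (-3/2, -23/4)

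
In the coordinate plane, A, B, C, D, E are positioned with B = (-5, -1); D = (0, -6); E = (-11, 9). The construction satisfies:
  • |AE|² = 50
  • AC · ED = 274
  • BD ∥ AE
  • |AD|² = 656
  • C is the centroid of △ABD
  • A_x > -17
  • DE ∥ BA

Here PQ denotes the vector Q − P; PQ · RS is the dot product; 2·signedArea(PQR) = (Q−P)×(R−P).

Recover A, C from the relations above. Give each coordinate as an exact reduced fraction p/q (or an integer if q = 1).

A = (-16, 14)
C = (-7, 7/3)

1. A_x = -16  [BD ∥ AE ∩ DE ∥ BA]
2. A_y = 14  [BD ∥ AE ∩ DE ∥ BA]
   → A = (-16, 14)
3. C_x = -7  [C is the centroid of △ABD]
4. C_y = 7/3  [C is the centroid of △ABD]
   → C = (-7, 7/3)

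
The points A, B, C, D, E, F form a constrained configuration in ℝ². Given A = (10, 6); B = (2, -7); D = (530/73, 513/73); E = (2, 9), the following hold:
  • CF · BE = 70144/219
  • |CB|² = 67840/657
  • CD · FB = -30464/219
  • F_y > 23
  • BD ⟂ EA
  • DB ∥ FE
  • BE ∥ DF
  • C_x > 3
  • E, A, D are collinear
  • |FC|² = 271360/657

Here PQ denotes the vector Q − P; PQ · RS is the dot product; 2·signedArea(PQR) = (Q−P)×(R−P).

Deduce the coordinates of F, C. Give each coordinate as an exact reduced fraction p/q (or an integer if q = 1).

C = (274/73, 659/219)
F = (530/73, 1681/73)

1. F_x = 530/73  [DB ∥ FE ∩ BE ∥ DF]
2. F_y = 1681/73  [DB ∥ FE ∩ BE ∥ DF]
   → F = (530/73, 1681/73)
3. C_x = 274/73  [CF · BE = 70144/219 ∩ CD · FB = -30464/219]
4. C_y = 659/219  [CF · BE = 70144/219 ∩ CD · FB = -30464/219]
   → C = (274/73, 659/219)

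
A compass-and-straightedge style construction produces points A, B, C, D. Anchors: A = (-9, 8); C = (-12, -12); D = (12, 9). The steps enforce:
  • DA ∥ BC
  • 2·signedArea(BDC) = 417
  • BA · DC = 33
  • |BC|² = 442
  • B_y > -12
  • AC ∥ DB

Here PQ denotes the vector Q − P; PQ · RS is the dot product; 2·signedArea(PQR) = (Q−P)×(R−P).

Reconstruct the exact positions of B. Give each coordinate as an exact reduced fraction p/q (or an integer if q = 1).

1. B_x = 9  [DA ∥ BC ∩ AC ∥ DB]
2. B_y = -11  [DA ∥ BC ∩ AC ∥ DB]
   → B = (9, -11)

B = (9, -11)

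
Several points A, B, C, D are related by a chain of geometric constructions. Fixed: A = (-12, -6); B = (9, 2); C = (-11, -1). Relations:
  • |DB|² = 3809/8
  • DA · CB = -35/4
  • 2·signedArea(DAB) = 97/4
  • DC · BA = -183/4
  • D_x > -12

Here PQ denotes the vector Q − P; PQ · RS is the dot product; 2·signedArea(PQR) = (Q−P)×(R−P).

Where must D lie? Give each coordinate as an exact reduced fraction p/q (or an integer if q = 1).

D = (-47/4, -19/4)

1. D_x = -47/4  [2·signedArea(DAB) = 97/4 ∩ DA · CB = -35/4]
2. D_y = -19/4  [2·signedArea(DAB) = 97/4 ∩ DA · CB = -35/4]
   → D = (-47/4, -19/4)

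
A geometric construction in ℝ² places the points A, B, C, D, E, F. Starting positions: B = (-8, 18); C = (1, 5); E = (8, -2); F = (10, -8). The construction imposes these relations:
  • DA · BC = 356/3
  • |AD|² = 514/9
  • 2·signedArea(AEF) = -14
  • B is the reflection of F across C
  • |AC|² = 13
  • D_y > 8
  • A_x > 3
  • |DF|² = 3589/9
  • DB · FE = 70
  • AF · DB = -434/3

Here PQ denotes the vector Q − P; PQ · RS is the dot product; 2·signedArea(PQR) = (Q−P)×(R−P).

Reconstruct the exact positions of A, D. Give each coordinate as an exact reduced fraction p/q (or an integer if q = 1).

1. A_x = 4  [line 6·x + 2·y + -30 = 0 ∩ |AC|² = 13]
2. A_y = 3  [line 6·x + 2·y + -30 = 0 ∩ |AC|² = 13]
   → A = (4, 3)
3. D_x = -1  [AF · DB = -434/3 ∩ DA · BC = 356/3]
4. D_y = 26/3  [AF · DB = -434/3 ∩ DA · BC = 356/3]
   → D = (-1, 26/3)

A = (4, 3)
D = (-1, 26/3)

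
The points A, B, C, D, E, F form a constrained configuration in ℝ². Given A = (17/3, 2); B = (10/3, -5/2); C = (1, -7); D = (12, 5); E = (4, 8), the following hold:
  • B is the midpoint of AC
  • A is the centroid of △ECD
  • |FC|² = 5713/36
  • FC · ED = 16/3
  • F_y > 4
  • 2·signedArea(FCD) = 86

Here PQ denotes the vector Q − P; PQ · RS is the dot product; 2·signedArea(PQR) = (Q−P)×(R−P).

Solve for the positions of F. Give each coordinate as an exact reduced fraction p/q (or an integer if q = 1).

1. F_x = 29/6  [2·signedArea(FCD) = 86 ∩ FC · ED = 16/3]
2. F_y = 5  [2·signedArea(FCD) = 86 ∩ FC · ED = 16/3]
   → F = (29/6, 5)

F = (29/6, 5)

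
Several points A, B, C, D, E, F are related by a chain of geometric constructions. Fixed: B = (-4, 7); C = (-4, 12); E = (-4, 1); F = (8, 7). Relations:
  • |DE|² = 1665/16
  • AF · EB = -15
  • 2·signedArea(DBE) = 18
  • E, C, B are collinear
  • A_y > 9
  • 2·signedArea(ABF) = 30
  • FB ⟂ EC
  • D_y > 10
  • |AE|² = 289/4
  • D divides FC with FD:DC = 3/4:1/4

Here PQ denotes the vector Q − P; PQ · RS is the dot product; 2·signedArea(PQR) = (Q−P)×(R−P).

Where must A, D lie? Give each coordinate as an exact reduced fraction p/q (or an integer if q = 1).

1. A_y = 19/2  [AF · EB = -15]
2. A_x = -4  [|AE|² = 289/4]
   → A = (-4, 19/2)
3. D_x = -1  [D divides FC with FD:DC = 3/4:1/4]
4. D_y = 43/4  [D divides FC with FD:DC = 3/4:1/4]
   → D = (-1, 43/4)

A = (-4, 19/2)
D = (-1, 43/4)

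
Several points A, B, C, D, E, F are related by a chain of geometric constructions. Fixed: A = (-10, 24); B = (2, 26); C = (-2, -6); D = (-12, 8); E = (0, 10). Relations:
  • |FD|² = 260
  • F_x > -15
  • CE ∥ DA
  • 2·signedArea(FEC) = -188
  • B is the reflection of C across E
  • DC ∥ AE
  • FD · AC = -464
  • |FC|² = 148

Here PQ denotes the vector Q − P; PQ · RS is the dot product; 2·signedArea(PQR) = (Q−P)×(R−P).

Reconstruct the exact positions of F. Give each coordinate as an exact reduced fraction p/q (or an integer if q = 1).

1. F_x = -14  [FD · AC = -464 ∩ 2·signedArea(FEC) = -188]
2. F_y = -8  [FD · AC = -464 ∩ 2·signedArea(FEC) = -188]
   → F = (-14, -8)

F = (-14, -8)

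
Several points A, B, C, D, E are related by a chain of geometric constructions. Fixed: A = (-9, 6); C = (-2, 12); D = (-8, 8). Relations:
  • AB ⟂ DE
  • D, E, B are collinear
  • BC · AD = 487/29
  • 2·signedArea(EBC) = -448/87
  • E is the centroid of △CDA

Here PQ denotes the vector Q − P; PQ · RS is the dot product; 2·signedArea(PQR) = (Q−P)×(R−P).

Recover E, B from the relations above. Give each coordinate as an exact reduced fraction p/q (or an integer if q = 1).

1. E_x = -19/3  [E is the centroid of △CDA]
2. E_y = 26/3  [E is the centroid of △CDA]
   → E = (-19/3, 26/3)
3. B_x = -277/29  [D, E, B are collinear ∩ AB ⟂ DE]
4. B_y = 214/29  [D, E, B are collinear ∩ AB ⟂ DE]
   → B = (-277/29, 214/29)

B = (-277/29, 214/29)
E = (-19/3, 26/3)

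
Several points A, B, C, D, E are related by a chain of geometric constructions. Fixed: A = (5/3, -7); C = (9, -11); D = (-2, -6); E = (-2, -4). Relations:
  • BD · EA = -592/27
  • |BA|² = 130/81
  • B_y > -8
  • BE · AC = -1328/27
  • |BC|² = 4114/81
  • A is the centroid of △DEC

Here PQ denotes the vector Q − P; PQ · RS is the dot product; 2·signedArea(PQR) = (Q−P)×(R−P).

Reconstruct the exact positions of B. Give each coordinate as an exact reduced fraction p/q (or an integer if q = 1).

1. B_x = 26/9  [BE · AC = -1328/27 ∩ BD · EA = -592/27]
2. B_y = -22/3  [BE · AC = -1328/27 ∩ BD · EA = -592/27]
   → B = (26/9, -22/3)

B = (26/9, -22/3)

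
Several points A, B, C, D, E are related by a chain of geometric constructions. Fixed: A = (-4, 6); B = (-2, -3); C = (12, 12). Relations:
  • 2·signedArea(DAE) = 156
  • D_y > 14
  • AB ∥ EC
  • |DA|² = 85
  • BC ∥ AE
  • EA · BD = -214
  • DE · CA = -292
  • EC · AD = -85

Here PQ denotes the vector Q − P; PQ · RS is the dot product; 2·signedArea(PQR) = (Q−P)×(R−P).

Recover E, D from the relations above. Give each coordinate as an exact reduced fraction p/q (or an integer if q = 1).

D = (-6, 15)
E = (10, 21)

1. E_x = 10  [AB ∥ EC ∩ BC ∥ AE]
2. E_y = 21  [AB ∥ EC ∩ BC ∥ AE]
   → E = (10, 21)
3. D_x = -6  [DE · CA = -292 ∩ 2·signedArea(DAE) = 156]
4. D_y = 15  [DE · CA = -292 ∩ 2·signedArea(DAE) = 156]
   → D = (-6, 15)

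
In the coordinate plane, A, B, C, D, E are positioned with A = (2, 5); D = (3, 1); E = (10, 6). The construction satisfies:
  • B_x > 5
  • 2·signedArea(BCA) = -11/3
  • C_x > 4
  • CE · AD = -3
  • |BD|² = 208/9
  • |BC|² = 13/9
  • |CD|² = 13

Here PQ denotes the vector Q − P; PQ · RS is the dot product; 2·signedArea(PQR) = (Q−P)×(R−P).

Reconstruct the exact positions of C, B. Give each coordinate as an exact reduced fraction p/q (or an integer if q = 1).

1. C_x = 5  [line -1·x + 4·y + -11 = 0 ∩ |CD|² = 13]
2. C_y = 4  [line -1·x + 4·y + -11 = 0 ∩ |CD|² = 13]
   → C = (5, 4)
3. B_x = 17/3  [line -1·x + -3·y + 62/3 = 0 ∩ |BD|² = 208/9]
4. B_y = 5  [line -1·x + -3·y + 62/3 = 0 ∩ |BD|² = 208/9]
   → B = (17/3, 5)

B = (17/3, 5)
C = (5, 4)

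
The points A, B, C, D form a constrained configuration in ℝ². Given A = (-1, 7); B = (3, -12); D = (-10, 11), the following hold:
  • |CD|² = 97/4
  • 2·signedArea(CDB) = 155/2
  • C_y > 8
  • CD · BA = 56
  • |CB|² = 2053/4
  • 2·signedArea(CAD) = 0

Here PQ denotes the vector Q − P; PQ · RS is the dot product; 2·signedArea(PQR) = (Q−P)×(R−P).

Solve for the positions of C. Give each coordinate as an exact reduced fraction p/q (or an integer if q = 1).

1. C_x = -11/2  [2·signedArea(CAD) = 0 ∩ 2·signedArea(CDB) = 155/2]
2. C_y = 9  [2·signedArea(CAD) = 0 ∩ 2·signedArea(CDB) = 155/2]
   → C = (-11/2, 9)

C = (-11/2, 9)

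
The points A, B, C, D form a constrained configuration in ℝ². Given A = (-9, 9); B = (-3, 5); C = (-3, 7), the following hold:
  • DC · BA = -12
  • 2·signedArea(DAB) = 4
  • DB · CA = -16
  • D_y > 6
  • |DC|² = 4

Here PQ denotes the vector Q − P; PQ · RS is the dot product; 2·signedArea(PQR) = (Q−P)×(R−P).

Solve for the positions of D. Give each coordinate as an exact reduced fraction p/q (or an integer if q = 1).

1. D_x = -5  [DC · BA = -12 ∩ 2·signedArea(DAB) = 4]
2. D_y = 7  [DC · BA = -12 ∩ 2·signedArea(DAB) = 4]
   → D = (-5, 7)

D = (-5, 7)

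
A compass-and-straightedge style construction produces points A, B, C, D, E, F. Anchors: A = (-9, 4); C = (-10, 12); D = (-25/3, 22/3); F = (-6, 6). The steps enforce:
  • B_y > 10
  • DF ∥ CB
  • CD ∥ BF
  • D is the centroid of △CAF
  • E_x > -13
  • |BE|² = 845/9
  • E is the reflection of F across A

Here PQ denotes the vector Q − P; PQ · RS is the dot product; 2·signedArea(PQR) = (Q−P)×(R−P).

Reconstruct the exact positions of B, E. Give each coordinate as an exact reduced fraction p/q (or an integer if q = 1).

B = (-23/3, 32/3)
E = (-12, 2)

1. B_x = -23/3  [CD ∥ BF ∩ DF ∥ CB]
2. B_y = 32/3  [CD ∥ BF ∩ DF ∥ CB]
   → B = (-23/3, 32/3)
3. E_x = -12  [E is the reflection of F across A]
4. E_y = 2  [E is the reflection of F across A]
   → E = (-12, 2)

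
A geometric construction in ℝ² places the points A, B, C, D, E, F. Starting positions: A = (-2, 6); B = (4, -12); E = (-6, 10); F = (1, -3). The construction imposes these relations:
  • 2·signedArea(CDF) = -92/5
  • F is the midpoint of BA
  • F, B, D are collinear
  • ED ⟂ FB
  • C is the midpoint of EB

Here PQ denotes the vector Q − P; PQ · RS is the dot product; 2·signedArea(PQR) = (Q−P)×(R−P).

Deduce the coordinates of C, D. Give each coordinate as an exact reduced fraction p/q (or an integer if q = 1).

C = (-1, -1)
D = (-18/5, 54/5)

1. C_x = -1  [C is the midpoint of EB]
2. C_y = -1  [C is the midpoint of EB]
   → C = (-1, -1)
3. D_x = -18/5  [F, B, D are collinear ∩ ED ⟂ FB]
4. D_y = 54/5  [F, B, D are collinear ∩ ED ⟂ FB]
   → D = (-18/5, 54/5)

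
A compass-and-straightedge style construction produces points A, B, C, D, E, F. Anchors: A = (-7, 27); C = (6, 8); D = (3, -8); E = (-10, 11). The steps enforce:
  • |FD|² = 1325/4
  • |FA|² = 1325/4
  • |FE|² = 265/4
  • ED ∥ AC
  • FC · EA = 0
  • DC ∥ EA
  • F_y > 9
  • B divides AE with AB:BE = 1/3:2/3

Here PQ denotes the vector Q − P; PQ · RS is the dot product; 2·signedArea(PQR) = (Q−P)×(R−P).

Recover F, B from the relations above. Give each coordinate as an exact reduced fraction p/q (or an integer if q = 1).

1. F_x = -2  [line -3·x + -16·y + 146 = 0 ∩ |FD|² = 1325/4]
2. F_y = 19/2  [line -3·x + -16·y + 146 = 0 ∩ |FD|² = 1325/4]
   → F = (-2, 19/2)
3. B_x = -8  [B divides AE with AB:BE = 1/3:2/3]
4. B_y = 65/3  [B divides AE with AB:BE = 1/3:2/3]
   → B = (-8, 65/3)

B = (-8, 65/3)
F = (-2, 19/2)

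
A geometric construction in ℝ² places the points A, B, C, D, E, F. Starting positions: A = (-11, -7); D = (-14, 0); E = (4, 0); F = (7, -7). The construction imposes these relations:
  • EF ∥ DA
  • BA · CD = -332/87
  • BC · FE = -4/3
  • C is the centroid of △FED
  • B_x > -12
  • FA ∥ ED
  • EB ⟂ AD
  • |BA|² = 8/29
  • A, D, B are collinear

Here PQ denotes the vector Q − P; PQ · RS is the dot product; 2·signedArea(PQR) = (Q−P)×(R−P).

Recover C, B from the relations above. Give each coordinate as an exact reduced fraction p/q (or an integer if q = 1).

1. C_x = -1  [C is the centroid of △FED]
2. C_y = -7/3  [C is the centroid of △FED]
   → C = (-1, -7/3)
3. B_x = -325/29  [A, D, B are collinear ∩ EB ⟂ AD]
4. B_y = -189/29  [A, D, B are collinear ∩ EB ⟂ AD]
   → B = (-325/29, -189/29)

B = (-325/29, -189/29)
C = (-1, -7/3)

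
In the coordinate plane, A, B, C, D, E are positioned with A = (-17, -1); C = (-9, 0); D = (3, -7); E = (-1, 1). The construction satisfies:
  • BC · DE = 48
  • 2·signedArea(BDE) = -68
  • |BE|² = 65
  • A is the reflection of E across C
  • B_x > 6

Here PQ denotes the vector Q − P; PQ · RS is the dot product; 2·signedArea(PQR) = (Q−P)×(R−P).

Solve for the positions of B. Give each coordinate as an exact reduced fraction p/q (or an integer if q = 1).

1. B_x = 7  [2·signedArea(BDE) = -68 ∩ BC · DE = 48]
2. B_y = 2  [2·signedArea(BDE) = -68 ∩ BC · DE = 48]
   → B = (7, 2)

B = (7, 2)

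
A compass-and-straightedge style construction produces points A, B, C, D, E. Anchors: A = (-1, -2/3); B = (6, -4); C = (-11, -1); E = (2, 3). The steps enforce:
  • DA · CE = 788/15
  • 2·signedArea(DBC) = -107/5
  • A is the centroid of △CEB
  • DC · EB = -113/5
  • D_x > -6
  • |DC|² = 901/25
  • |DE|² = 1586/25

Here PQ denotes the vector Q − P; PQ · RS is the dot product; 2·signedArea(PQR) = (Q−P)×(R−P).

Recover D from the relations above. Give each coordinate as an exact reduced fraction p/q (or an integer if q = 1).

1. D_x = -5  [2·signedArea(DBC) = -107/5 ∩ DA · CE = 788/15]
2. D_y = -4/5  [2·signedArea(DBC) = -107/5 ∩ DA · CE = 788/15]
   → D = (-5, -4/5)

D = (-5, -4/5)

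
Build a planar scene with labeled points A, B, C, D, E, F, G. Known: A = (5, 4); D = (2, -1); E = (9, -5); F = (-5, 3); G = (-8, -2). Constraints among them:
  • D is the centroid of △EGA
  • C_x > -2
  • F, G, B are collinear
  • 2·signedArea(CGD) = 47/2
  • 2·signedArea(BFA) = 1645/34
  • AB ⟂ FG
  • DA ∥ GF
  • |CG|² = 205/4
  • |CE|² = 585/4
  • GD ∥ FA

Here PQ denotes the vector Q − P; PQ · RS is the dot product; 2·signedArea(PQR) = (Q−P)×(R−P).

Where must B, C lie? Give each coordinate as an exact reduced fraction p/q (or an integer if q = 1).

1. B_x = -65/34  [F, G, B are collinear ∩ AB ⟂ FG]
2. B_y = 277/34  [F, G, B are collinear ∩ AB ⟂ FG]
   → B = (-65/34, 277/34)
3. C_x = -3/2  [line -1·x + 10·y + -23/2 = 0 ∩ |CG|² = 205/4]
4. C_y = 1  [line -1·x + 10·y + -23/2 = 0 ∩ |CG|² = 205/4]
   → C = (-3/2, 1)

B = (-65/34, 277/34)
C = (-3/2, 1)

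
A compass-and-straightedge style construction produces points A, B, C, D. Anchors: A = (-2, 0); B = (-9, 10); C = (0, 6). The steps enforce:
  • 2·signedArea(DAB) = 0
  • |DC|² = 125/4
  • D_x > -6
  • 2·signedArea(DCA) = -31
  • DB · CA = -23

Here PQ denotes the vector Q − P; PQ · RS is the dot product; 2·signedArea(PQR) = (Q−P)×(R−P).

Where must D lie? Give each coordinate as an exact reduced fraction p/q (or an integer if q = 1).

D = (-11/2, 5)

1. D_x = -11/2  [2·signedArea(DAB) = 0 ∩ DB · CA = -23]
2. D_y = 5  [2·signedArea(DAB) = 0 ∩ DB · CA = -23]
   → D = (-11/2, 5)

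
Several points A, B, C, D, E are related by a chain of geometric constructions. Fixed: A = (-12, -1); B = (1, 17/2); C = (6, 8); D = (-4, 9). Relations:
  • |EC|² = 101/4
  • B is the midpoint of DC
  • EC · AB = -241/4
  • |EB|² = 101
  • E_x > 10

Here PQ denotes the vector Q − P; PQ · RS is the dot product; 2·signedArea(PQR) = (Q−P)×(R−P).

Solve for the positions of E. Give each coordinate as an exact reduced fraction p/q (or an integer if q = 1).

E = (11, 15/2)

1. E_x = 11  [line -13·x + -19/2·y + 857/4 = 0 ∩ |EC|² = 101/4]
2. E_y = 15/2  [line -13·x + -19/2·y + 857/4 = 0 ∩ |EC|² = 101/4]
   → E = (11, 15/2)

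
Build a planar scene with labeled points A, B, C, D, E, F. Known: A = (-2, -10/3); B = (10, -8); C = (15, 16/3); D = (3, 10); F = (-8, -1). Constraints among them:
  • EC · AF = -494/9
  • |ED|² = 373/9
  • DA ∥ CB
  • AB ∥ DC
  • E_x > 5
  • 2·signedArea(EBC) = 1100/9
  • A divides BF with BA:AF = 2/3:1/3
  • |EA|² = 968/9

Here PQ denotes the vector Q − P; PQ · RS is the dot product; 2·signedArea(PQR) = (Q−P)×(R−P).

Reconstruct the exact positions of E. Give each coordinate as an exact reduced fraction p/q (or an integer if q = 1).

E = (16/3, 4)

1. E_x = 16/3  [2·signedArea(EBC) = 1100/9 ∩ EC · AF = -494/9]
2. E_y = 4  [2·signedArea(EBC) = 1100/9 ∩ EC · AF = -494/9]
   → E = (16/3, 4)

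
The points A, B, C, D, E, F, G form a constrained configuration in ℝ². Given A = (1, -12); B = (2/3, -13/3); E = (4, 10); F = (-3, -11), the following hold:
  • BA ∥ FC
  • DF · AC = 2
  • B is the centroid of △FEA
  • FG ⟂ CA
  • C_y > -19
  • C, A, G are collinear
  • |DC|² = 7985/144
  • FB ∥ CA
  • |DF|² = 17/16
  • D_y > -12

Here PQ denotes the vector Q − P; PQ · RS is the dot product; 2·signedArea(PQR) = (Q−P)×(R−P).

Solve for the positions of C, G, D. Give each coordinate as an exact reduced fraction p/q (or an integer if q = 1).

C = (-8/3, -56/3)
D = (-2, -45/4)
G = (257/521, -6732/521)

1. C_x = -8/3  [FB ∥ CA ∩ BA ∥ FC]
2. C_y = -56/3  [FB ∥ CA ∩ BA ∥ FC]
   → C = (-8/3, -56/3)
3. G_x = 257/521  [C, A, G are collinear ∩ FG ⟂ CA]
4. G_y = -6732/521  [C, A, G are collinear ∩ FG ⟂ CA]
   → G = (257/521, -6732/521)
5. D_x = -2  [line 11/3·x + 20/3·y + 247/3 = 0 ∩ |DC|² = 7985/144]
6. D_y = -45/4  [line 11/3·x + 20/3·y + 247/3 = 0 ∩ |DC|² = 7985/144]
   → D = (-2, -45/4)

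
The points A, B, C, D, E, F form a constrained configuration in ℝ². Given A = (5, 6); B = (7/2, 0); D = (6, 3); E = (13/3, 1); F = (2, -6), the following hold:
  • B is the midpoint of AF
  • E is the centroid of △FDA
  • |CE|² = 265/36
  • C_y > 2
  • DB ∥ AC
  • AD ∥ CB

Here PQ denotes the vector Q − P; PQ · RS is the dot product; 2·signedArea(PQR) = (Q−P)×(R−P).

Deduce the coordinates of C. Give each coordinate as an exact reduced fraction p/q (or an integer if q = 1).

C = (5/2, 3)

1. C_x = 5/2  [AD ∥ CB ∩ DB ∥ AC]
2. C_y = 3  [AD ∥ CB ∩ DB ∥ AC]
   → C = (5/2, 3)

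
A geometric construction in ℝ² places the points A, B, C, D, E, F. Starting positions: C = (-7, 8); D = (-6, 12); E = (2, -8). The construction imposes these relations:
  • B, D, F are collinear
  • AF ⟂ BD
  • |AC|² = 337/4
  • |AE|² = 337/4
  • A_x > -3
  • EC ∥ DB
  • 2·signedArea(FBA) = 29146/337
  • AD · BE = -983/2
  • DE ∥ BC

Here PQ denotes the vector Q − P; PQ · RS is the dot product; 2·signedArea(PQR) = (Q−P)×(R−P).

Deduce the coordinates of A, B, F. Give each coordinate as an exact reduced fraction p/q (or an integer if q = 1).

1. B_x = -15  [DE ∥ BC ∩ EC ∥ DB]
2. B_y = 28  [DE ∥ BC ∩ EC ∥ DB]
   → B = (-15, 28)
3. A_x = -5/2  [line -17·x + 36·y + -85/2 = 0 ∩ |AC|² = 337/4]
4. A_y = 0  [line -17·x + 36·y + -85/2 = 0 ∩ |AC|² = 337/4]
   → A = (-5/2, 0)
5. F_x = -21/674  [B, D, F are collinear ∩ AF ⟂ BD]
6. F_y = 468/337  [B, D, F are collinear ∩ AF ⟂ BD]
   → F = (-21/674, 468/337)

A = (-5/2, 0)
B = (-15, 28)
F = (-21/674, 468/337)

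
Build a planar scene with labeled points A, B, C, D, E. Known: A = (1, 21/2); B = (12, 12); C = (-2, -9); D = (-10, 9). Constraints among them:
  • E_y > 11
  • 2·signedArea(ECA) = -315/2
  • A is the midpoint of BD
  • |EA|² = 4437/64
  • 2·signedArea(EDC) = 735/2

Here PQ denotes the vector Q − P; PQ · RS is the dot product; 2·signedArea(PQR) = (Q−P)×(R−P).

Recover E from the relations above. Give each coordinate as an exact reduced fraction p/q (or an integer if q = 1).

1. E_x = 37/4  [2·signedArea(ECA) = -315/2 ∩ 2·signedArea(EDC) = 735/2]
2. E_y = 93/8  [2·signedArea(ECA) = -315/2 ∩ 2·signedArea(EDC) = 735/2]
   → E = (37/4, 93/8)

E = (37/4, 93/8)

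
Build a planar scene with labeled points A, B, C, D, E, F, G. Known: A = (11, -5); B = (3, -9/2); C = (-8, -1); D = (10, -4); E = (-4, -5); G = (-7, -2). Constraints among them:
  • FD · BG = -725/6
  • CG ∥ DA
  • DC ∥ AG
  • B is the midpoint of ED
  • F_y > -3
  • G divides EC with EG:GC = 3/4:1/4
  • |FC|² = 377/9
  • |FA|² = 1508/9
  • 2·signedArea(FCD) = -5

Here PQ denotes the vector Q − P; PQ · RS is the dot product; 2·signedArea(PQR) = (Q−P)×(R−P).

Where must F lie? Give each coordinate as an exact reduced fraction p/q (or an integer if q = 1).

F = (-5/3, -7/3)

1. F_x = -5/3  [2·signedArea(FCD) = -5 ∩ FD · BG = -725/6]
2. F_y = -7/3  [2·signedArea(FCD) = -5 ∩ FD · BG = -725/6]
   → F = (-5/3, -7/3)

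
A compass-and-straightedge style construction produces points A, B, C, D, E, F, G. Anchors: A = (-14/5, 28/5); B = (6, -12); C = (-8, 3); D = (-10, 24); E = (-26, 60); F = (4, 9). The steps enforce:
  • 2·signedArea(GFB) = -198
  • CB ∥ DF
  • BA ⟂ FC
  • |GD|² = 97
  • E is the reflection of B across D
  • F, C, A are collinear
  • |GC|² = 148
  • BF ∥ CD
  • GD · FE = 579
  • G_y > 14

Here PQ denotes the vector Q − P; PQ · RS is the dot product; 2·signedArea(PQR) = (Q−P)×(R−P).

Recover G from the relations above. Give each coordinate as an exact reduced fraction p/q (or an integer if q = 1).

G = (-6, 15)

1. G_x = -6  [2·signedArea(GFB) = -198 ∩ GD · FE = 579]
2. G_y = 15  [2·signedArea(GFB) = -198 ∩ GD · FE = 579]
   → G = (-6, 15)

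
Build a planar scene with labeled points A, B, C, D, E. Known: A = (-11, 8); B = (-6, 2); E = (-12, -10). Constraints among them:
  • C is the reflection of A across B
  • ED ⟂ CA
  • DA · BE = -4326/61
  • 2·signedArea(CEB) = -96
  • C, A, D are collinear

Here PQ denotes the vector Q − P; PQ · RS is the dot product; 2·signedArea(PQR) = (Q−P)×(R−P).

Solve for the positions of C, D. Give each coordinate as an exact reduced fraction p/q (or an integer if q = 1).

C = (-1, -4)
D = (-156/61, -130/61)

1. C_x = -1  [C is the reflection of A across B]
2. C_y = -4  [C is the reflection of A across B]
   → C = (-1, -4)
3. D_x = -156/61  [C, A, D are collinear ∩ ED ⟂ CA]
4. D_y = -130/61  [C, A, D are collinear ∩ ED ⟂ CA]
   → D = (-156/61, -130/61)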